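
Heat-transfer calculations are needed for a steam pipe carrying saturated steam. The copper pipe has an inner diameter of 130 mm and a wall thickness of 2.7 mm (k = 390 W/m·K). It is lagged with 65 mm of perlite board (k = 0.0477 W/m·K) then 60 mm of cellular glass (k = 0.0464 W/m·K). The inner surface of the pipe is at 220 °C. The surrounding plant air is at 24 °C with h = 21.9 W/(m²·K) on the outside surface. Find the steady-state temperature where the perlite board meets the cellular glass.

Radial resistances (cylindrical: R_cond = ln(r_o/r_i)/(2πkL), R_conv = 1/(h·2πrL)):
R_copper pipe wall = ln(67.7/65)/(2π×390×1) = 1.661×10^-5 K/W
R_perlite board = ln(132.7/67.7)/(2π×0.0477×1) = 2.246 K/W
R_cellular glass = ln(192.7/132.7)/(2π×0.0464×1) = 1.28 K/W
R_outer film = 1/(h_o·2πr_oL) = 1/(21.9×2π×0.1927×1) = 0.03771 K/W
R_total = 3.563 K/W
Q = ΔT/R_total = 196/3.563
Q = 55 W/m
T_interface = T_inner − Q·ΣR(inner→interface) = 220 − 55×2.246

T ≈ 96.5 °C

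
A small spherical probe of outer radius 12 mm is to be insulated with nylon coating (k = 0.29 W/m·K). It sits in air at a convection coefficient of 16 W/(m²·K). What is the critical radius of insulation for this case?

For a sphere r_cr = 2k/h = 2×0.29/16
r_cr = 36.2 mm; since the bare radius (12 mm) is below r_cr, adding a thin layer of insulation will *increase* heat loss.

r_cr ≈ 36.2 mm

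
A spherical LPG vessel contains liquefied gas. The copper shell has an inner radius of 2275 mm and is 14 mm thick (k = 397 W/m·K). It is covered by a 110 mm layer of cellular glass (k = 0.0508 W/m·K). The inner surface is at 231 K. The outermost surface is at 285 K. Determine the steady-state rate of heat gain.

Q ≈ 1720 W

Each spherical layer contributes R = (1/r_i − 1/r_o)/(4πk):
R_copper shell = (1/2.275 − 1/2.289)/(4π×397) = 5.389×10^-7 K/W
R_cellular glass = (1/2.289 − 1/2.399)/(4π×0.0508) = 0.03138 K/W
R_total = 0.03138 K/W
Q = ΔT/R_total = 54/0.03138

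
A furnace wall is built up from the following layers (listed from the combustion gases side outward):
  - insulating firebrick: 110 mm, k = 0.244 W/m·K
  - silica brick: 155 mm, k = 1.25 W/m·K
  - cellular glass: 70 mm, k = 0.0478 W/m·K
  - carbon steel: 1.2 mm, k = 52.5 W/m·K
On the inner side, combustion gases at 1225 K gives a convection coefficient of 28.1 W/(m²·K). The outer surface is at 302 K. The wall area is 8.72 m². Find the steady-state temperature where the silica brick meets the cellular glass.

Using the resistance-network approach (series):
R_inner film = 1/(h_i·A) = 1/(28.1×8.72) = 0.004081 K/W
R_insulating firebrick = L/(kA) = 0.11/(0.244×8.72) = 0.0517 K/W
R_silica brick = L/(kA) = 0.155/(1.25×8.72) = 0.01422 K/W
R_cellular glass = L/(kA) = 0.07/(0.0478×8.72) = 0.1679 K/W
R_carbon steel = L/(kA) = 0.0012/(52.5×8.72) = 2.621×10^-6 K/W
R_total = 0.2379 K/W;  Q = ΔT/R_total = 923/0.2379 = 3879 W
T_interface = T_inner − Q·ΣR(inner→interface) = 1225 − 3880×0.07

T ≈ 953 K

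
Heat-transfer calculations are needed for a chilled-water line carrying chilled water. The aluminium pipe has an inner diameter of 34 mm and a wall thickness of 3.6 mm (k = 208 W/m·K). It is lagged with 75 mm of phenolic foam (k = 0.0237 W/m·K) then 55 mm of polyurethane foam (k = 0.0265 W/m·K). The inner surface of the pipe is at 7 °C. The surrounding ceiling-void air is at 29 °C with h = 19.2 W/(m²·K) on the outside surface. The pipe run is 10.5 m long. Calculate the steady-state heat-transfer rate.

Q ≈ 17.6 W

Treating each annulus and film as a series resistance:
R_aluminium pipe wall = ln(20.6/17)/(2π×208×10.5) = 1.4×10^-5 K/W
R_phenolic foam = ln(95.6/20.6)/(2π×0.0237×10.5) = 0.9817 K/W
R_polyurethane foam = ln(150.6/95.6)/(2π×0.0265×10.5) = 0.2599 K/W
R_outer film = 1/(h_o·2πr_oL) = 1/(19.2×2π×0.1506×10.5) = 0.005242 K/W
R_total = 1.247 K/W
Q = ΔT/R_total = 22/1.247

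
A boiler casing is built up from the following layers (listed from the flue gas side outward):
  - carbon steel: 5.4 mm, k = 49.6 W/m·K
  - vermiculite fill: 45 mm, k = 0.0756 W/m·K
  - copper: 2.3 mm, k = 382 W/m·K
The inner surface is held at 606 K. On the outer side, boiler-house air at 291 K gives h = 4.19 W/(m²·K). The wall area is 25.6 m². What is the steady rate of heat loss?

Q ≈ 9670 W

Treating each layer as a thermal resistance in series:
R_carbon steel = L/(kA) = 0.0054/(49.6×25.6) = 4.253×10^-6 K/W
R_vermiculite fill = L/(kA) = 0.045/(0.0756×25.6) = 0.02325 K/W
R_copper = L/(kA) = 0.0023/(382×25.6) = 2.352×10^-7 K/W
R_outer film = 1/(h_o·A) = 1/(4.19×25.6) = 0.009323 K/W
R_total = 0.03258 K/W
Q = ΔT / R_total = 315 / 0.03258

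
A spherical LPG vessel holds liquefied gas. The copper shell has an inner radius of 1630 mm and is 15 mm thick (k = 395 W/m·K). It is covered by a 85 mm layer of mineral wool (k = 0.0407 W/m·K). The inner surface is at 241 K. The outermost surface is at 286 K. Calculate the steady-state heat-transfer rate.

Q ≈ 771 W

Radial (spherical) resistances in series:
R_copper shell = (1/1.63 − 1/1.645)/(4π×395) = 1.127×10^-6 K/W
R_mineral wool = (1/1.645 − 1/1.73)/(4π×0.0407) = 0.0584 K/W
R_total = 0.0584 K/W
Q = ΔT/R_total = 45/0.0584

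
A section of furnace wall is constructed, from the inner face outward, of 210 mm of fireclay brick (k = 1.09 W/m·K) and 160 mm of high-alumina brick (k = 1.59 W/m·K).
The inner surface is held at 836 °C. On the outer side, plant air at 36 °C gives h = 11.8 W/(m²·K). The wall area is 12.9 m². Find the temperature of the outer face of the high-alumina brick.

Using the resistance-network approach (series):
R_fireclay brick = L/(kA) = 0.21/(1.09×12.9) = 0.01493 K/W
R_high-alumina brick = L/(kA) = 0.16/(1.59×12.9) = 0.007801 K/W
R_outer film = 1/(h_o·A) = 1/(11.8×12.9) = 0.006569 K/W
R_total = 0.02931 K/W;  Q = ΔT/R_total = 800/0.02931 = 27300 W
T_interface = T_inner − Q·ΣR(inner→interface) = 836 − 27300×0.02274

T ≈ 215 °C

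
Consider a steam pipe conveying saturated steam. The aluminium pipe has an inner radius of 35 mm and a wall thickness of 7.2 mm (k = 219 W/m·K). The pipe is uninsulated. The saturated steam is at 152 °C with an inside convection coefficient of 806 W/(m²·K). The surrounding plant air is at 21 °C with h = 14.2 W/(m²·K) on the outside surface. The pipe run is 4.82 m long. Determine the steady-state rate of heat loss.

Q ≈ 2330 W

Treating each annulus and film as a series resistance:
R_inner film = 1/(h_i·2πr₁L) = 1/(806×2π×0.035×4.82) = 0.00117 K/W
R_aluminium pipe wall = ln(42.2/35)/(2π×219×4.82) = 2.821×10^-5 K/W
R_outer film = 1/(h_o·2πr_oL) = 1/(14.2×2π×0.0422×4.82) = 0.0551 K/W
R_total = 0.0563 K/W
Q = ΔT/R_total = 131/0.0563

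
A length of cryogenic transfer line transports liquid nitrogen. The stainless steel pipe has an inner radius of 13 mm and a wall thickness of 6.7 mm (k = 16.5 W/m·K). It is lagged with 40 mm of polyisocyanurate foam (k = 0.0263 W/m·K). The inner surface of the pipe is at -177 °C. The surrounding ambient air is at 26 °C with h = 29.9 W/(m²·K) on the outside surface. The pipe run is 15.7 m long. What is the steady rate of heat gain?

Radial resistances (cylindrical: R_cond = ln(r_o/r_i)/(2πkL), R_conv = 1/(h·2πrL)):
R_stainless steel pipe wall = ln(19.7/13)/(2π×16.5×15.7) = 2.554×10^-4 K/W
R_polyisocyanurate foam = ln(59.7/19.7)/(2π×0.0263×15.7) = 0.4274 K/W
R_outer film = 1/(h_o·2πr_oL) = 1/(29.9×2π×0.0597×15.7) = 0.005679 K/W
R_total = 0.4333 K/W
Q = ΔT/R_total = 203/0.4333

Q ≈ 469 W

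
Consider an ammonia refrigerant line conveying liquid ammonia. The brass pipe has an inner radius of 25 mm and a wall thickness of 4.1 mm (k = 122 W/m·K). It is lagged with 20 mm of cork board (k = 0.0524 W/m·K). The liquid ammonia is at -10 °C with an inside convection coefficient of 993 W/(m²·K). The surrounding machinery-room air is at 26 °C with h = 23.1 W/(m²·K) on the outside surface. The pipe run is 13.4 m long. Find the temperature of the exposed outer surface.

T ≈ 23.1 °C

Cylindrical conduction, so R = ln(r₂/r₁)/(2πkL) per layer, in series:
R_inner film = 1/(h_i·2πr₁L) = 1/(993×2π×0.025×13.4) = 4.784×10^-4 K/W
R_brass pipe wall = ln(29.1/25)/(2π×122×13.4) = 1.478×10^-5 K/W
R_cork board = ln(49.1/29.1)/(2π×0.0524×13.4) = 0.1186 K/W
R_outer film = 1/(h_o·2πr_oL) = 1/(23.1×2π×0.0491×13.4) = 0.01047 K/W
R_total = 0.1295 K/W
Q = ΔT/R_total = 36/0.1295
Q = 278 W
T_interface = T_inner + Q·ΣR(inner→interface) = -10 + 278×0.1191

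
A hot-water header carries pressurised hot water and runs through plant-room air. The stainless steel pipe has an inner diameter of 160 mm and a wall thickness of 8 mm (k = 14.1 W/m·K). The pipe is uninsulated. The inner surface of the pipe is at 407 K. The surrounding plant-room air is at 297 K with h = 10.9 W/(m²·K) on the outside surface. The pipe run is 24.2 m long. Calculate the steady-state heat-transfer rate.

Radial resistances (cylindrical: R_cond = ln(r_o/r_i)/(2πkL), R_conv = 1/(h·2πrL)):
R_stainless steel pipe wall = ln(88/80)/(2π×14.1×24.2) = 4.446×10^-5 K/W
R_outer film = 1/(h_o·2πr_oL) = 1/(10.9×2π×0.088×24.2) = 0.006856 K/W
R_total = 0.006901 K/W
Q = ΔT/R_total = 110/0.006901

Q ≈ 15900 W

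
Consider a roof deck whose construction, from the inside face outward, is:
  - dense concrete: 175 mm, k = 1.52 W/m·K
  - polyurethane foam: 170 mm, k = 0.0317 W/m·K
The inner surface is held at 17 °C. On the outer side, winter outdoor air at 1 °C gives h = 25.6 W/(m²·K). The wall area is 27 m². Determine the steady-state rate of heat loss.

Model the wall as resistances in series:
R_dense concrete = L/(kA) = 0.175/(1.52×27) = 0.004264 K/W
R_polyurethane foam = L/(kA) = 0.17/(0.0317×27) = 0.1986 K/W
R_outer film = 1/(h_o·A) = 1/(25.6×27) = 0.001447 K/W
R_total = 0.2043 K/W
Q = ΔT / R_total = 16 / 0.2043

Q ≈ 78.3 W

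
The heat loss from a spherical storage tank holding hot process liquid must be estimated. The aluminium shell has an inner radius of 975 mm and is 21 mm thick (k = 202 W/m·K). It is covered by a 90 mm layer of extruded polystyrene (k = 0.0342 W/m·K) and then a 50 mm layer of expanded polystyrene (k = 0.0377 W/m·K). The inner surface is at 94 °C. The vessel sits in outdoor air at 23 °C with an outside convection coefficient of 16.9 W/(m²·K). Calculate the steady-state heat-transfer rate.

Each spherical layer contributes R = (1/r_i − 1/r_o)/(4πk):
R_aluminium shell = (1/0.975 − 1/0.996)/(4π×202) = 8.519×10^-6 K/W
R_extruded polystyrene = (1/0.996 − 1/1.086)/(4π×0.0342) = 0.1936 K/W
R_expanded polystyrene = (1/1.086 − 1/1.136)/(4π×0.0377) = 0.08555 K/W
R_outer film = 1/(h·4πr_o²) = 1/(16.9×4π×1.136²) = 0.003649 K/W
R_total = 0.2828 K/W
Q = ΔT/R_total = 71/0.2828

Q ≈ 251 W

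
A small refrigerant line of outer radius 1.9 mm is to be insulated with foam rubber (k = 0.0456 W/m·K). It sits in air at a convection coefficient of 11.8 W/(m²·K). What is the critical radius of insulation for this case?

For a cylinder r_cr = k/h = 0.0456/11.8
r_cr = 3.86 mm; since the bare radius (1.9 mm) is below r_cr, adding a thin layer of insulation will *increase* heat loss.

r_cr ≈ 3.86 mm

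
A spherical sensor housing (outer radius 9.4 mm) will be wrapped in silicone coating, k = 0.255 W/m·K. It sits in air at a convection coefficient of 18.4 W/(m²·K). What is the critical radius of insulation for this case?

r_cr ≈ 27.7 mm

For a sphere r_cr = 2k/h = 2×0.255/18.4
r_cr = 27.7 mm; since the bare radius (9.4 mm) is below r_cr, adding a thin layer of insulation will *increase* heat loss.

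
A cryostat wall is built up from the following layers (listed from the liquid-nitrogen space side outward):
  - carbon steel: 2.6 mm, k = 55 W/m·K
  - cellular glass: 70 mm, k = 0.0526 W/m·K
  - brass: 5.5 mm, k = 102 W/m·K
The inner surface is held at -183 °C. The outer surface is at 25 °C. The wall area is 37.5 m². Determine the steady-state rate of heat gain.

Model the wall as resistances in series:
R_carbon steel = L/(kA) = 0.0026/(55×37.5) = 1.261×10^-6 K/W
R_cellular glass = L/(kA) = 0.07/(0.0526×37.5) = 0.03549 K/W
R_brass = L/(kA) = 0.0055/(102×37.5) = 1.438×10^-6 K/W
R_total = 0.03549 K/W
Q = ΔT / R_total = 208 / 0.03549

Q ≈ 5860 W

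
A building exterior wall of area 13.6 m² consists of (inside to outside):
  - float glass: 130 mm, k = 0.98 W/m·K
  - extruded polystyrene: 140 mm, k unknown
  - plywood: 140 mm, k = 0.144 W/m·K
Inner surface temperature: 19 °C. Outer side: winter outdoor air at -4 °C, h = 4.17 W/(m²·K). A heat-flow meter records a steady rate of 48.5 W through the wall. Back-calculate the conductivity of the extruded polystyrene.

k ≈ 0.0274 W/(m·K)

Using the resistance-network approach (series):
R_float glass = L/(kA) = 0.13/(0.98×13.6) = 0.009754 K/W
R_plywood = L/(kA) = 0.14/(0.144×13.6) = 0.07149 K/W
R_outer film = 1/(h_o·A) = 1/(4.17×13.6) = 0.01763 K/W
Sum of known resistances R_other = 0.09887 K/W
Total R = ΔT/Q = 23/48.5 = 0.4742 K/W
R_extruded polystyrene = R_total − R_other = 0.3754 K/W
k = L/(R·A) = 0.14/(0.3754×13.6)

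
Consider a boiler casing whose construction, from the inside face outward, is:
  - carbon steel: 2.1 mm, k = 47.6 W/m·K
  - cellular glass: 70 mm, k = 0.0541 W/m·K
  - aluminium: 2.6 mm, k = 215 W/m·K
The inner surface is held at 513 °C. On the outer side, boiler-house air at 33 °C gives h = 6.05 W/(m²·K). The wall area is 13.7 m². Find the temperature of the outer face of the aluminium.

Using the resistance-network approach (series):
R_carbon steel = L/(kA) = 0.0021/(47.6×13.7) = 3.22×10^-6 K/W
R_cellular glass = L/(kA) = 0.07/(0.0541×13.7) = 0.09445 K/W
R_aluminium = L/(kA) = 0.0026/(215×13.7) = 8.827×10^-7 K/W
R_outer film = 1/(h_o·A) = 1/(6.05×13.7) = 0.01206 K/W
R_total = 0.1065 K/W;  Q = ΔT/R_total = 480/0.1065 = 4506 W
T_interface = T_inner − Q·ΣR(inner→interface) = 513 − 4510×0.09445

T ≈ 87.4 °C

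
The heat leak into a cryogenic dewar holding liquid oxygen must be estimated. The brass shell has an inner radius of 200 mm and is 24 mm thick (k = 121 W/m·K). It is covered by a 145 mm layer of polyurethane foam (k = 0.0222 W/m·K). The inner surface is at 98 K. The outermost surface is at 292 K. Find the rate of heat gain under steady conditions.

Q ≈ 30.8 W

Each spherical layer contributes R = (1/r_i − 1/r_o)/(4πk):
R_brass shell = (1/0.2 − 1/0.224)/(4π×121) = 3.523×10^-4 K/W
R_polyurethane foam = (1/0.224 − 1/0.369)/(4π×0.0222) = 6.288 K/W
R_total = 6.289 K/W
Q = ΔT/R_total = 194/6.289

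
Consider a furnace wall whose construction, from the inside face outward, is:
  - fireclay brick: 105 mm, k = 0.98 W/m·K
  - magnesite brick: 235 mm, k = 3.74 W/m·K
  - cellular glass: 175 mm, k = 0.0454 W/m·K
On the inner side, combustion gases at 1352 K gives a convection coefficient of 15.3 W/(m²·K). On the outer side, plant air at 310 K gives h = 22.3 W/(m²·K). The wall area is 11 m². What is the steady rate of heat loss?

Using the resistance-network approach (series):
R_inner film = 1/(h_i·A) = 1/(15.3×11) = 0.005942 K/W
R_fireclay brick = L/(kA) = 0.105/(0.98×11) = 0.00974 K/W
R_magnesite brick = L/(kA) = 0.235/(3.74×11) = 0.005712 K/W
R_cellular glass = L/(kA) = 0.175/(0.0454×11) = 0.3504 K/W
R_outer film = 1/(h_o·A) = 1/(22.3×11) = 0.004077 K/W
R_total = 0.3759 K/W
Q = ΔT / R_total = 1042 / 0.3759

Q ≈ 2770 W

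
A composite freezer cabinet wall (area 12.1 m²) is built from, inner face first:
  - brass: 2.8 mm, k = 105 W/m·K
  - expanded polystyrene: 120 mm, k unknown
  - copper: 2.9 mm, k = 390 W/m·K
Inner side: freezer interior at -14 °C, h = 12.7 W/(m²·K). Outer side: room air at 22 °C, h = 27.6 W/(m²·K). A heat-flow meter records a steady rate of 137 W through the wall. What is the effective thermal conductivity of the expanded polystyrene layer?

Using the resistance-network approach (series):
R_inner film = 1/(h_i·A) = 1/(12.7×12.1) = 0.006507 K/W
R_brass = L/(kA) = 0.0028/(105×12.1) = 2.204×10^-6 K/W
R_copper = L/(kA) = 0.0029/(390×12.1) = 6.145×10^-7 K/W
R_outer film = 1/(h_o·A) = 1/(27.6×12.1) = 0.002994 K/W
Sum of known resistances R_other = 0.009505 K/W
Total R = ΔT/Q = 36/137 = 0.2628 K/W
R_expanded polystyrene = R_total − R_other = 0.2533 K/W
k = L/(R·A) = 0.12/(0.2533×12.1)

k ≈ 0.0392 W/(m·K)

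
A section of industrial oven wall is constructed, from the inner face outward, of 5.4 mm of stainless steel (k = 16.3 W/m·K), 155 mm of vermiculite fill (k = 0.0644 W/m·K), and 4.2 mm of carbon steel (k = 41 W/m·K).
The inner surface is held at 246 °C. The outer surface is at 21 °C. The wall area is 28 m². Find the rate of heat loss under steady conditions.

Q ≈ 2620 W

Using the resistance-network approach (series):
R_stainless steel = L/(kA) = 0.0054/(16.3×28) = 1.183×10^-5 K/W
R_vermiculite fill = L/(kA) = 0.155/(0.0644×28) = 0.08596 K/W
R_carbon steel = L/(kA) = 0.0042/(41×28) = 3.659×10^-6 K/W
R_total = 0.08597 K/W
Q = ΔT / R_total = 225 / 0.08597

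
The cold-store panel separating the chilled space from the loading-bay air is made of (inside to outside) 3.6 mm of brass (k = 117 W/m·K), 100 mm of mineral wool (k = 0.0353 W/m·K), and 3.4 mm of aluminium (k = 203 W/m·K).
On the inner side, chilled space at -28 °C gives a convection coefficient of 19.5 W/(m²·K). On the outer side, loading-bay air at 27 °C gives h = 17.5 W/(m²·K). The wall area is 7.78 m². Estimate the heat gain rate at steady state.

Q ≈ 145 W

Model the wall as resistances in series:
R_inner film = 1/(h_i·A) = 1/(19.5×7.78) = 0.006592 K/W
R_brass = L/(kA) = 0.0036/(117×7.78) = 3.955×10^-6 K/W
R_mineral wool = L/(kA) = 0.1/(0.0353×7.78) = 0.3641 K/W
R_aluminium = L/(kA) = 0.0034/(203×7.78) = 2.153×10^-6 K/W
R_outer film = 1/(h_o·A) = 1/(17.5×7.78) = 0.007345 K/W
R_total = 0.3781 K/W
Q = ΔT / R_total = 55 / 0.3781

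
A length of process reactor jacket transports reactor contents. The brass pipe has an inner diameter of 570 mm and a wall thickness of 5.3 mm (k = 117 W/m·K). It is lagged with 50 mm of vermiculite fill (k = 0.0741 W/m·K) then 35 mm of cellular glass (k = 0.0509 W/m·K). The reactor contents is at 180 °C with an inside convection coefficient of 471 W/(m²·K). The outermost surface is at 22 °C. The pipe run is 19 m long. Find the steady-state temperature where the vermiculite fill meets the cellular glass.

T ≈ 96.6 °C

Per-layer cylindrical resistances, series-summed:
R_inner film = 1/(h_i·2πr₁L) = 1/(471×2π×0.285×19) = 6.24×10^-5 K/W
R_brass pipe wall = ln(290.3/285)/(2π×117×19) = 1.319×10^-6 K/W
R_vermiculite fill = ln(340.3/290.3)/(2π×0.0741×19) = 0.01796 K/W
R_cellular glass = ln(375.3/340.3)/(2π×0.0509×19) = 0.01611 K/W
R_total = 0.03414 K/W
Q = ΔT/R_total = 158/0.03414
Q = 4630 W
T_interface = T_inner − Q·ΣR(inner→interface) = 180 − 4630×0.01803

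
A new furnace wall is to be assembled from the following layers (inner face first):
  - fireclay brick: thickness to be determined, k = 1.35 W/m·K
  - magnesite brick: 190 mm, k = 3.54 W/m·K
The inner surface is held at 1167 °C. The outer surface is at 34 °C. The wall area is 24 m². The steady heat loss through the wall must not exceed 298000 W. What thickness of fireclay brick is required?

L ≈ 50.7 mm

Model the wall as resistances in series:
R_magnesite brick = L/(kA) = 0.19/(3.54×24) = 0.002236 K/W
Sum of the known resistances R_other = 0.002236 K/W
Required total resistance R_tot = ΔT/Q_allow = 1133/298000 = 0.003802 K/W
R_fireclay brick = R_tot − R_other = 0.001566 K/W
L = R·k·A = 0.001566×1.35×24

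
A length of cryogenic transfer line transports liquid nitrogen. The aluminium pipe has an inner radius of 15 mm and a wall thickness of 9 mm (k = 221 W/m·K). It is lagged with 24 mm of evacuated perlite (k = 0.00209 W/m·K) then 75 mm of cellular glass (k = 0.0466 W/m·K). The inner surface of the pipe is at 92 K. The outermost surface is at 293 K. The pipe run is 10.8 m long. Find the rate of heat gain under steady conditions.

Per-layer cylindrical resistances, series-summed:
R_aluminium pipe wall = ln(24/15)/(2π×221×10.8) = 3.134×10^-5 K/W
R_evacuated perlite = ln(48/24)/(2π×0.00209×10.8) = 4.887 K/W
R_cellular glass = ln(123/48)/(2π×0.0466×10.8) = 0.2976 K/W
R_total = 5.185 K/W
Q = ΔT/R_total = 201/5.185

Q ≈ 38.8 W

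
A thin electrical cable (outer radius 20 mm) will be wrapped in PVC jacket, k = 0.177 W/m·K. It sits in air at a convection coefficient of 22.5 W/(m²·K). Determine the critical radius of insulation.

For a cylinder r_cr = k/h = 0.177/22.5
r_cr = 7.87 mm; since the bare radius (20 mm) is above r_cr, any added insulation will reduce heat loss.

r_cr ≈ 7.87 mm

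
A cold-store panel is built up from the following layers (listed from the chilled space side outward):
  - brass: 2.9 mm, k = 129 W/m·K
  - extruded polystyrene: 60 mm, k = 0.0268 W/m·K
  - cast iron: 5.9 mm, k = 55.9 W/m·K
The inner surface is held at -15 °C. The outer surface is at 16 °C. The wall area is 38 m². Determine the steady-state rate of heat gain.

Q ≈ 526 W

Model the wall as resistances in series:
R_brass = L/(kA) = 0.0029/(129×38) = 5.916×10^-7 K/W
R_extruded polystyrene = L/(kA) = 0.06/(0.0268×38) = 0.05892 K/W
R_cast iron = L/(kA) = 0.0059/(55.9×38) = 2.778×10^-6 K/W
R_total = 0.05892 K/W
Q = ΔT / R_total = 31 / 0.05892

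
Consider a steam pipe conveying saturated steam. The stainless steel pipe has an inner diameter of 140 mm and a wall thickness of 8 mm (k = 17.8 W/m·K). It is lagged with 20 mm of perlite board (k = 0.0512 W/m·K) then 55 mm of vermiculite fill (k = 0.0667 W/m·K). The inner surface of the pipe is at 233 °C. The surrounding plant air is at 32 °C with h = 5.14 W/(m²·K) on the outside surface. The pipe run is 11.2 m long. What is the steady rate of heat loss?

Per-layer cylindrical resistances, series-summed:
R_stainless steel pipe wall = ln(78/70)/(2π×17.8×11.2) = 8.639×10^-5 K/W
R_perlite board = ln(98/78)/(2π×0.0512×11.2) = 0.06335 K/W
R_vermiculite fill = ln(153/98)/(2π×0.0667×11.2) = 0.09491 K/W
R_outer film = 1/(h_o·2πr_oL) = 1/(5.14×2π×0.153×11.2) = 0.01807 K/W
R_total = 0.1764 K/W
Q = ΔT/R_total = 201/0.1764

Q ≈ 1140 W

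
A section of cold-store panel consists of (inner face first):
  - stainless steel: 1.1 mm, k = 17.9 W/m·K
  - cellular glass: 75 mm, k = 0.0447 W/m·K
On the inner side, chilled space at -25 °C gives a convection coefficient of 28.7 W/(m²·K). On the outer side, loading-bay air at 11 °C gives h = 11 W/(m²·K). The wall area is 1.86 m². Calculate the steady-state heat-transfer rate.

Treating each layer as a thermal resistance in series:
R_inner film = 1/(h_i·A) = 1/(28.7×1.86) = 0.01873 K/W
R_stainless steel = L/(kA) = 0.0011/(17.9×1.86) = 3.304×10^-5 K/W
R_cellular glass = L/(kA) = 0.075/(0.0447×1.86) = 0.9021 K/W
R_outer film = 1/(h_o·A) = 1/(11×1.86) = 0.04888 K/W
R_total = 0.9697 K/W
Q = ΔT / R_total = 36 / 0.9697

Q ≈ 37.1 W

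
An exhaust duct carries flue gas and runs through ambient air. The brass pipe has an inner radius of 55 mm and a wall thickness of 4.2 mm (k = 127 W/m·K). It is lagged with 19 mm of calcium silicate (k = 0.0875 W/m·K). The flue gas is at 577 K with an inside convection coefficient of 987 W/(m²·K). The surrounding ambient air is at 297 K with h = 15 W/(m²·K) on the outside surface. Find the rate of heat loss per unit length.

q′ ≈ 434 W/m

Treating each annulus and film as a series resistance:
R_inner film = 1/(h_i·2πr₁L) = 1/(987×2π×0.055×1) = 0.002932 K/W
R_brass pipe wall = ln(59.2/55)/(2π×127×1) = 9.222×10^-5 K/W
R_calcium silicate = ln(78.2/59.2)/(2π×0.0875×1) = 0.5063 K/W
R_outer film = 1/(h_o·2πr_oL) = 1/(15×2π×0.0782×1) = 0.1357 K/W
R_total = 0.645 K/W
Q = ΔT/R_total = 280/0.645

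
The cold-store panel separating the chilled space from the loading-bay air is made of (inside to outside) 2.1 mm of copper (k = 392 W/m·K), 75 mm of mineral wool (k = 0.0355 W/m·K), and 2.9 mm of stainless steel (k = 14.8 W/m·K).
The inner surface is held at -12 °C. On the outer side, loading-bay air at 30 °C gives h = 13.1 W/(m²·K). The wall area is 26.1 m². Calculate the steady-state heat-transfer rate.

Q ≈ 501 W

Thermal resistances in series:
R_copper = L/(kA) = 0.0021/(392×26.1) = 2.053×10^-7 K/W
R_mineral wool = L/(kA) = 0.075/(0.0355×26.1) = 0.08095 K/W
R_stainless steel = L/(kA) = 0.0029/(14.8×26.1) = 7.508×10^-6 K/W
R_outer film = 1/(h_o·A) = 1/(13.1×26.1) = 0.002925 K/W
R_total = 0.08388 K/W
Q = ΔT / R_total = 42 / 0.08388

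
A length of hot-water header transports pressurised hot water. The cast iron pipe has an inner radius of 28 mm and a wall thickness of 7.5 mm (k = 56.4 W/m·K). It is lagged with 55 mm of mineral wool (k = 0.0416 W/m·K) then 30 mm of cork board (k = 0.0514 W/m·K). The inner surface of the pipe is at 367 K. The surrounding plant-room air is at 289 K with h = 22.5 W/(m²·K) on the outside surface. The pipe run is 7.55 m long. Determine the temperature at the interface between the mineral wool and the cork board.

Radial resistances (cylindrical: R_cond = ln(r_o/r_i)/(2πkL), R_conv = 1/(h·2πrL)):
R_cast iron pipe wall = ln(35.5/28)/(2π×56.4×7.55) = 8.87×10^-5 K/W
R_mineral wool = ln(90.5/35.5)/(2π×0.0416×7.55) = 0.4742 K/W
R_cork board = ln(120.5/90.5)/(2π×0.0514×7.55) = 0.1174 K/W
R_outer film = 1/(h_o·2πr_oL) = 1/(22.5×2π×0.1205×7.55) = 0.007775 K/W
R_total = 0.5995 K/W
Q = ΔT/R_total = 78/0.5995
Q = 130 W
T_interface = T_inner − Q·ΣR(inner→interface) = 367 − 130×0.4743

T ≈ 305 K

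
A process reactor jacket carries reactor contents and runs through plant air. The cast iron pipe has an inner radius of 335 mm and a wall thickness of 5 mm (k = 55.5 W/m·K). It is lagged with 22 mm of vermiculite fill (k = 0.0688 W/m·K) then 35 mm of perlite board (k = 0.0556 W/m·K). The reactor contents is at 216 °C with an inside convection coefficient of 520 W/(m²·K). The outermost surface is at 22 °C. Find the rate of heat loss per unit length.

Treating each annulus and film as a series resistance:
R_inner film = 1/(h_i·2πr₁L) = 1/(520×2π×0.335×1) = 9.136×10^-4 K/W
R_cast iron pipe wall = ln(340/335)/(2π×55.5×1) = 4.248×10^-5 K/W
R_vermiculite fill = ln(362/340)/(2π×0.0688×1) = 0.145 K/W
R_perlite board = ln(397/362)/(2π×0.0556×1) = 0.2642 K/W
R_total = 0.4102 K/W
Q = ΔT/R_total = 194/0.4102

q′ ≈ 473 W/m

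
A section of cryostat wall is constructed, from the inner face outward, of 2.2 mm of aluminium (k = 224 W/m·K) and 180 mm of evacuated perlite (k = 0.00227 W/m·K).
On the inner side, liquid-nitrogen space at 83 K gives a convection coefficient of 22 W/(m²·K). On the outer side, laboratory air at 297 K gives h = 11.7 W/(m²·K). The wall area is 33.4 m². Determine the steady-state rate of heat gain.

Q ≈ 90 W

Treating each layer as a thermal resistance in series:
R_inner film = 1/(h_i·A) = 1/(22×33.4) = 0.001361 K/W
R_aluminium = L/(kA) = 0.0022/(224×33.4) = 2.941×10^-7 K/W
R_evacuated perlite = L/(kA) = 0.18/(0.00227×33.4) = 2.374 K/W
R_outer film = 1/(h_o·A) = 1/(11.7×33.4) = 0.002559 K/W
R_total = 2.378 K/W
Q = ΔT / R_total = 214 / 2.378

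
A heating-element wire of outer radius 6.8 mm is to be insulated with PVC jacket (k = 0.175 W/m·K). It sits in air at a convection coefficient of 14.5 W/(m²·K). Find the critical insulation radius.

For a cylinder r_cr = k/h = 0.175/14.5
r_cr = 12.1 mm; since the bare radius (6.8 mm) is below r_cr, adding a thin layer of insulation will *increase* heat loss.

r_cr ≈ 12.1 mm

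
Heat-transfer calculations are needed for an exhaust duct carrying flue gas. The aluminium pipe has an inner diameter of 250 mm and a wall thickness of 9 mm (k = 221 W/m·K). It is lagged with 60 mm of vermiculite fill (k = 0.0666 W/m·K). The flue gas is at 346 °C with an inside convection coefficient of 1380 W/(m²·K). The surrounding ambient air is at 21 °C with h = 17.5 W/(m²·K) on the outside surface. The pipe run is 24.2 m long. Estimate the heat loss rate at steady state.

Q ≈ 8440 W

For a radial system each layer contributes R = ln(r_out/r_in)/(2πkL); films add R = 1/(hA).
R_inner film = 1/(h_i·2πr₁L) = 1/(1380×2π×0.125×24.2) = 3.813×10^-5 K/W
R_aluminium pipe wall = ln(134/125)/(2π×221×24.2) = 2.069×10^-6 K/W
R_vermiculite fill = ln(194/134)/(2π×0.0666×24.2) = 0.03654 K/W
R_outer film = 1/(h_o·2πr_oL) = 1/(17.5×2π×0.194×24.2) = 0.001937 K/W
R_total = 0.03852 K/W
Q = ΔT/R_total = 325/0.03852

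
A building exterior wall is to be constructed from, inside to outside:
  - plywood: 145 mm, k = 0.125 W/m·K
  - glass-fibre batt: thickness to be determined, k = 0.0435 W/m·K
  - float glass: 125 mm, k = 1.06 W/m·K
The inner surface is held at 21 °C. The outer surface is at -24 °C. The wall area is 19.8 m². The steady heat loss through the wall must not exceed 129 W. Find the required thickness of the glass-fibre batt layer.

L ≈ 245 mm

Thermal resistances in series:
R_plywood = L/(kA) = 0.145/(0.125×19.8) = 0.05859 K/W
R_float glass = L/(kA) = 0.125/(1.06×19.8) = 0.005956 K/W
Sum of the known resistances R_other = 0.06454 K/W
Required total resistance R_tot = ΔT/Q_allow = 45/129 = 0.3488 K/W
R_glass-fibre batt = R_tot − R_other = 0.2843 K/W
L = R·k·A = 0.2843×0.0435×19.8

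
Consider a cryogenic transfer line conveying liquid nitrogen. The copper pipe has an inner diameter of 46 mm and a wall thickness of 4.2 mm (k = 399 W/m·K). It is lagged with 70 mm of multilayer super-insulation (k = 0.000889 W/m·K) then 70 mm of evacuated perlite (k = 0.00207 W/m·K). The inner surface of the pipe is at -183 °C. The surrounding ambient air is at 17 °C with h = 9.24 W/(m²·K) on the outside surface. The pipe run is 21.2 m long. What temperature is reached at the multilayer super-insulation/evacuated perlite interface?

Per-layer cylindrical resistances, series-summed:
R_copper pipe wall = ln(27.2/23)/(2π×399×21.2) = 3.156×10^-6 K/W
R_multilayer super-insulation = ln(97.2/27.2)/(2π×0.000889×21.2) = 10.75 K/W
R_evacuated perlite = ln(167.2/97.2)/(2π×0.00207×21.2) = 1.967 K/W
R_outer film = 1/(h_o·2πr_oL) = 1/(9.24×2π×0.1672×21.2) = 0.004859 K/W
R_total = 12.73 K/W
Q = ΔT/R_total = 200/12.73
Q = 15.7 W
T_interface = T_inner + Q·ΣR(inner→interface) = -183 + 15.7×10.75

T ≈ -14 °C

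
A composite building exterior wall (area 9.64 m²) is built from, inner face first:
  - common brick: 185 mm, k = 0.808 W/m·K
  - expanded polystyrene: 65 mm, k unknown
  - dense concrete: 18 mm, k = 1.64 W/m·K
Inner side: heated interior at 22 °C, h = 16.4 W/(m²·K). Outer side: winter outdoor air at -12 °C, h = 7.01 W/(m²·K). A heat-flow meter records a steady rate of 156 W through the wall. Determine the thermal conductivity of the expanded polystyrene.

k ≈ 0.0392 W/(m·K)

Treating each layer as a thermal resistance in series:
R_inner film = 1/(h_i·A) = 1/(16.4×9.64) = 0.006325 K/W
R_common brick = L/(kA) = 0.185/(0.808×9.64) = 0.02375 K/W
R_dense concrete = L/(kA) = 0.018/(1.64×9.64) = 0.001139 K/W
R_outer film = 1/(h_o·A) = 1/(7.01×9.64) = 0.0148 K/W
Sum of known resistances R_other = 0.04601 K/W
Total R = ΔT/Q = 34/156 = 0.2179 K/W
R_expanded polystyrene = R_total − R_other = 0.1719 K/W
k = L/(R·A) = 0.065/(0.1719×9.64)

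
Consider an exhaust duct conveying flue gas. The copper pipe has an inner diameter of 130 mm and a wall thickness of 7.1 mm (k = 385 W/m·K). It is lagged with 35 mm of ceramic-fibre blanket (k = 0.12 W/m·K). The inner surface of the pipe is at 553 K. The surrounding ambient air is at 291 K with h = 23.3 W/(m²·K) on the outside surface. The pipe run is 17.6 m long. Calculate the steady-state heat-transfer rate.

Q ≈ 7830 W

Radial resistances (cylindrical: R_cond = ln(r_o/r_i)/(2πkL), R_conv = 1/(h·2πrL)):
R_copper pipe wall = ln(72.1/65)/(2π×385×17.6) = 2.435×10^-6 K/W
R_ceramic-fibre blanket = ln(107.1/72.1)/(2π×0.12×17.6) = 0.02982 K/W
R_outer film = 1/(h_o·2πr_oL) = 1/(23.3×2π×0.1071×17.6) = 0.003624 K/W
R_total = 0.03345 K/W
Q = ΔT/R_total = 262/0.03345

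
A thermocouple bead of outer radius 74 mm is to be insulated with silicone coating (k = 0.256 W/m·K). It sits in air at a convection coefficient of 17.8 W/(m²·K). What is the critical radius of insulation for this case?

r_cr ≈ 28.8 mm

For a sphere r_cr = 2k/h = 2×0.256/17.8
r_cr = 28.8 mm; since the bare radius (74 mm) is above r_cr, any added insulation will reduce heat loss.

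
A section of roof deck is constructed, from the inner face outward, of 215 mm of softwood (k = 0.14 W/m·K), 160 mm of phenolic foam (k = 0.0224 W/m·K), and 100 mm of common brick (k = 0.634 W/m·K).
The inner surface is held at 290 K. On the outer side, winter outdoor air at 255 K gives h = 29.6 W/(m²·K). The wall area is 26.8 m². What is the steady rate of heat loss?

Series thermal resistances:
R_softwood = L/(kA) = 0.215/(0.14×26.8) = 0.0573 K/W
R_phenolic foam = L/(kA) = 0.16/(0.0224×26.8) = 0.2665 K/W
R_common brick = L/(kA) = 0.1/(0.634×26.8) = 0.005885 K/W
R_outer film = 1/(h_o·A) = 1/(29.6×26.8) = 0.001261 K/W
R_total = 0.331 K/W
Q = ΔT / R_total = 35 / 0.331

Q ≈ 106 W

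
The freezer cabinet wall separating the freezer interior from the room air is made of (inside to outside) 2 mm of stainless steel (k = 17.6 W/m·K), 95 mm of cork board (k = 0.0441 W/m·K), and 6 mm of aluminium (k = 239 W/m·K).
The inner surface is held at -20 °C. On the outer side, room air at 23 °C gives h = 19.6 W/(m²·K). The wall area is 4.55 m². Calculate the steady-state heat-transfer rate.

Q ≈ 88.7 W

Using the resistance-network approach (series):
R_stainless steel = L/(kA) = 0.002/(17.6×4.55) = 2.498×10^-5 K/W
R_cork board = L/(kA) = 0.095/(0.0441×4.55) = 0.4734 K/W
R_aluminium = L/(kA) = 0.006/(239×4.55) = 5.517×10^-6 K/W
R_outer film = 1/(h_o·A) = 1/(19.6×4.55) = 0.01121 K/W
R_total = 0.4847 K/W
Q = ΔT / R_total = 43 / 0.4847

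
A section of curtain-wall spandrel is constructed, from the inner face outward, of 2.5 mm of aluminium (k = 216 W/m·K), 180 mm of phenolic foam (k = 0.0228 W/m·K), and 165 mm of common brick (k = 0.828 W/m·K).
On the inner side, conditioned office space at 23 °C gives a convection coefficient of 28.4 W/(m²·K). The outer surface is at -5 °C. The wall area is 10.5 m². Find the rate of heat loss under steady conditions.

Q ≈ 36.2 W

Series thermal resistances:
R_inner film = 1/(h_i·A) = 1/(28.4×10.5) = 0.003353 K/W
R_aluminium = L/(kA) = 0.0025/(216×10.5) = 1.102×10^-6 K/W
R_phenolic foam = L/(kA) = 0.18/(0.0228×10.5) = 0.7519 K/W
R_common brick = L/(kA) = 0.165/(0.828×10.5) = 0.01898 K/W
R_total = 0.7742 K/W
Q = ΔT / R_total = 28 / 0.7742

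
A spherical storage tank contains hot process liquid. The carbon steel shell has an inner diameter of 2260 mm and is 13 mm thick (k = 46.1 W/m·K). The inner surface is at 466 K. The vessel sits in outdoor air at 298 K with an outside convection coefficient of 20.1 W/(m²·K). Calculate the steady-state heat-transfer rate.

Q ≈ 55100 W

Each spherical layer contributes R = (1/r_i − 1/r_o)/(4πk):
R_carbon steel shell = (1/1.13 − 1/1.143)/(4π×46.1) = 1.737×10^-5 K/W
R_outer film = 1/(h·4πr_o²) = 1/(20.1×4π×1.143²) = 0.00303 K/W
R_total = 0.003048 K/W
Q = ΔT/R_total = 168/0.003048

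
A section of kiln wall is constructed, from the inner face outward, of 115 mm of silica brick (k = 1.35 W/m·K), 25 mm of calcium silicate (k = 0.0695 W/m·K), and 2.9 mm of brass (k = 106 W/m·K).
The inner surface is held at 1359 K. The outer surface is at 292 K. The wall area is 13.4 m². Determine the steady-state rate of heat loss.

Q ≈ 32100 W

Thermal resistances in series:
R_silica brick = L/(kA) = 0.115/(1.35×13.4) = 0.006357 K/W
R_calcium silicate = L/(kA) = 0.025/(0.0695×13.4) = 0.02684 K/W
R_brass = L/(kA) = 0.0029/(106×13.4) = 2.042×10^-6 K/W
R_total = 0.0332 K/W
Q = ΔT / R_total = 1067 / 0.0332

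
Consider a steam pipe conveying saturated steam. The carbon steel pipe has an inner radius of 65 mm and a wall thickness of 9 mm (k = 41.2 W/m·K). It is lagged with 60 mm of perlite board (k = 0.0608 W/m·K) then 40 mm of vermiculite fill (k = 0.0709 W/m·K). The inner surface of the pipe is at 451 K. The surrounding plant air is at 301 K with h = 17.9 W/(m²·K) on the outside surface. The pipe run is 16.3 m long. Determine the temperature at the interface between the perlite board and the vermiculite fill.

T ≈ 345 K

Treating each annulus and film as a series resistance:
R_carbon steel pipe wall = ln(74/65)/(2π×41.2×16.3) = 3.073×10^-5 K/W
R_perlite board = ln(134/74)/(2π×0.0608×16.3) = 0.09536 K/W
R_vermiculite fill = ln(174/134)/(2π×0.0709×16.3) = 0.03597 K/W
R_outer film = 1/(h_o·2πr_oL) = 1/(17.9×2π×0.174×16.3) = 0.003135 K/W
R_total = 0.1345 K/W
Q = ΔT/R_total = 150/0.1345
Q = 1120 W
T_interface = T_inner − Q·ΣR(inner→interface) = 451 − 1120×0.09539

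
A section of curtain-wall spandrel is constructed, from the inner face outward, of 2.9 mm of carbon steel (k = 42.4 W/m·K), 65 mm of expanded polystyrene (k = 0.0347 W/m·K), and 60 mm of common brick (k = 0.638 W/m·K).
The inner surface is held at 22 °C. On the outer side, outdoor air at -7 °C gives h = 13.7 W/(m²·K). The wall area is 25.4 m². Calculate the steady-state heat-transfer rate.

Model the wall as resistances in series:
R_carbon steel = L/(kA) = 0.0029/(42.4×25.4) = 2.693×10^-6 K/W
R_expanded polystyrene = L/(kA) = 0.065/(0.0347×25.4) = 0.07375 K/W
R_common brick = L/(kA) = 0.06/(0.638×25.4) = 0.003703 K/W
R_outer film = 1/(h_o·A) = 1/(13.7×25.4) = 0.002874 K/W
R_total = 0.08033 K/W
Q = ΔT / R_total = 29 / 0.08033

Q ≈ 361 W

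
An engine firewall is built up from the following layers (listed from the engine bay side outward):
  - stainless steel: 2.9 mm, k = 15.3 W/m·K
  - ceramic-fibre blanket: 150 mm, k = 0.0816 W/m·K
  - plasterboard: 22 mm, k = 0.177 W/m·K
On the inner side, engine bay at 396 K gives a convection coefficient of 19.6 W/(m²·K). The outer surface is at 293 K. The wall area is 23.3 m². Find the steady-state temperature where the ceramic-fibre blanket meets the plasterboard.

T ≈ 299 K

Thermal resistances in series:
R_inner film = 1/(h_i·A) = 1/(19.6×23.3) = 0.00219 K/W
R_stainless steel = L/(kA) = 0.0029/(15.3×23.3) = 8.135×10^-6 K/W
R_ceramic-fibre blanket = L/(kA) = 0.15/(0.0816×23.3) = 0.07889 K/W
R_plasterboard = L/(kA) = 0.022/(0.177×23.3) = 0.005334 K/W
R_total = 0.08643 K/W;  Q = ΔT/R_total = 103/0.08643 = 1192 W
T_interface = T_inner − Q·ΣR(inner→interface) = 396 − 1190×0.08109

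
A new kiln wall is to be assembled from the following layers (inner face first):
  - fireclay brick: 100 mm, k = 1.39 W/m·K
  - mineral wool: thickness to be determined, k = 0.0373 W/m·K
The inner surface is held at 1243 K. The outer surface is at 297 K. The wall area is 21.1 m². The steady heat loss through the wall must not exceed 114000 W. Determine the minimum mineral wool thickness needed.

Series thermal resistances:
R_fireclay brick = L/(kA) = 0.1/(1.39×21.1) = 0.00341 K/W
Sum of the known resistances R_other = 0.00341 K/W
Required total resistance R_tot = ΔT/Q_allow = 946/114000 = 0.008298 K/W
R_mineral wool = R_tot − R_other = 0.004889 K/W
L = R·k·A = 0.004889×0.0373×21.1

L ≈ 3.85 mm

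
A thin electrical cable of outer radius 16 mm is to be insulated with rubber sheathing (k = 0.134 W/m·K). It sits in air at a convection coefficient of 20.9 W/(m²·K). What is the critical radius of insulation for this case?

r_cr ≈ 6.41 mm

For a cylinder r_cr = k/h = 0.134/20.9
r_cr = 6.41 mm; since the bare radius (16 mm) is above r_cr, any added insulation will reduce heat loss.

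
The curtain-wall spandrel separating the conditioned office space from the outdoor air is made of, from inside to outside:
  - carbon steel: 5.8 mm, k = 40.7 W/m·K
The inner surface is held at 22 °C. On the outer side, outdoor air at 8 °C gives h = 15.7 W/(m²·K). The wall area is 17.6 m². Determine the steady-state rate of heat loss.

Treating each layer as a thermal resistance in series:
R_carbon steel = L/(kA) = 0.0058/(40.7×17.6) = 8.097×10^-6 K/W
R_outer film = 1/(h_o·A) = 1/(15.7×17.6) = 0.003619 K/W
R_total = 0.003627 K/W
Q = ΔT / R_total = 14 / 0.003627

Q ≈ 3860 W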